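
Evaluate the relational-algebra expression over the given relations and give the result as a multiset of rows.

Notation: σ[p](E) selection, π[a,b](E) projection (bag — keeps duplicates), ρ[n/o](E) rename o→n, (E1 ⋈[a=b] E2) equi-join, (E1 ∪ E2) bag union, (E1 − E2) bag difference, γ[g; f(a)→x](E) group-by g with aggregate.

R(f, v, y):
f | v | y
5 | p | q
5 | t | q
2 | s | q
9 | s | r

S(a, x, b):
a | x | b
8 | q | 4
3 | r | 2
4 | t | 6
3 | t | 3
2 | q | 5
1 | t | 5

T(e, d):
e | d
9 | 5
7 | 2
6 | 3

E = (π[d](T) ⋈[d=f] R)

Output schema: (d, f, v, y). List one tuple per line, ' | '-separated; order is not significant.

Per-node cardinality:
  T → 3
  π[d](T) → 3
  R → 4
  (π[d](T) ⋈[d=f] R) → 3

== RESULT ==
d | f | v | y
2 | 2 | s | q
5 | 5 | p | q
5 | 5 | t | q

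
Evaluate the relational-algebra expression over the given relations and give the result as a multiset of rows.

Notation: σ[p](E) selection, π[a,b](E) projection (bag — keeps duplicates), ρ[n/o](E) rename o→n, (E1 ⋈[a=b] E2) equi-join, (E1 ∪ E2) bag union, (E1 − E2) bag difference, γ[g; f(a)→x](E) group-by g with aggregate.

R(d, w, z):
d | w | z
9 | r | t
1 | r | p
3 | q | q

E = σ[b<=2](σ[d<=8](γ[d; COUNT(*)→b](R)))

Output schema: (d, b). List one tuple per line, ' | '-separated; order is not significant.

Row counts bottom-up:
  R → 3
  γ[d; COUNT(*)→b](R) → 3
  σ[d<=8](γ[d; COUNT(*)→b](R)) → 2
  σ[b<=2](σ[d<=8](γ[d; COUNT(*)→b](R))) → 2

== RESULT ==
d | b
1 | 1
3 | 1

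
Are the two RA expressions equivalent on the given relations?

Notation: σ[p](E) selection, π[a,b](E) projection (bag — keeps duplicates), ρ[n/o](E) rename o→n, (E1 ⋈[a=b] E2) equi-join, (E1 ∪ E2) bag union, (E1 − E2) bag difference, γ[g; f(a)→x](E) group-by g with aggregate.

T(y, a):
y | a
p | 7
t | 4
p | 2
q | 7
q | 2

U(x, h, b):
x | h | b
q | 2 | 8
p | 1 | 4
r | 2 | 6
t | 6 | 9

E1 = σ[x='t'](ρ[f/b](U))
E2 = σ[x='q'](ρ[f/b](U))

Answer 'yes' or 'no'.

E1 stepwise |·|:
  U → 4
  ρ[f/b](U) → 4
  σ[x='t'](ρ[f/b](U)) → 1
E2 stepwise |·|:
  U → 4
  ρ[f/b](U) → 4
  σ[x='q'](ρ[f/b](U)) → 1

E1 result:
x | h | f
t | 6 | 9
E2 result:
x | h | f
q | 2 | 8
Witness: ('q', 2, 8) appears 0× in E1 but 1× in E2.

no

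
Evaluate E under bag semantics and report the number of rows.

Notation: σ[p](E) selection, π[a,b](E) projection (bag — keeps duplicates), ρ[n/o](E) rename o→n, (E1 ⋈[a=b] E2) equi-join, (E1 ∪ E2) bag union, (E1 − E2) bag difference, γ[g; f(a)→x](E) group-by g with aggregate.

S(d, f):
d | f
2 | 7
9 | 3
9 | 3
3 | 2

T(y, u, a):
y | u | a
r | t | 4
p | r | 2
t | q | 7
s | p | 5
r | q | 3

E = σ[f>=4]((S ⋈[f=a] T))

Per-node cardinality:
  S → 4
  T → 5
  (S ⋈[f=a] T) → 4
  σ[f>=4]((S ⋈[f=a] T)) → 1

|E| = 1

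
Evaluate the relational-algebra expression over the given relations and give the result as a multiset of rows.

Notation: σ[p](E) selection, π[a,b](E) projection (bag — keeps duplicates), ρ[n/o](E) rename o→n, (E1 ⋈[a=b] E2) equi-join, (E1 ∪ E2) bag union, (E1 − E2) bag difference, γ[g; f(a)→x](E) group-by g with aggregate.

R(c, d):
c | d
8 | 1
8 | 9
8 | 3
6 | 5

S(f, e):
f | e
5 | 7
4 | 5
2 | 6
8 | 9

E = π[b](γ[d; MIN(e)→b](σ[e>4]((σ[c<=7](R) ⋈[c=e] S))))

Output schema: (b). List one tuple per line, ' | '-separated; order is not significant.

Stepwise |·|:
  R → 4
  σ[c<=7](R) → 1
  S → 4
  (σ[c<=7](R) ⋈[c=e] S) → 1
  σ[e>4]((σ[c<=7](R) ⋈[c=e] S)) → 1
  γ[d; MIN(e)→b](σ[e>4]((σ[c<=7](R) ⋈[c=e] S))) → 1
  π[b](γ[d; MIN(e)→b](σ[e>4]((σ[c<=7](R) ⋈[c=e] S)))) → 1

== RESULT ==
b
6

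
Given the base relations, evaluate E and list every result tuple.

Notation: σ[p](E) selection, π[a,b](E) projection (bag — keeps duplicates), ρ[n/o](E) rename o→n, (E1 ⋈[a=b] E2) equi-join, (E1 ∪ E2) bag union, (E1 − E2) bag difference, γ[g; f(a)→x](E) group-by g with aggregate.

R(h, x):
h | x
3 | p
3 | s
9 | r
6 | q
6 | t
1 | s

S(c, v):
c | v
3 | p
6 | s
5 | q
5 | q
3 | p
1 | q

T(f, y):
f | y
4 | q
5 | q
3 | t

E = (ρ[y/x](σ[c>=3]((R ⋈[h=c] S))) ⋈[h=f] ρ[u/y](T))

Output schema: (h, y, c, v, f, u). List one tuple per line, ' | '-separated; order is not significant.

Subexpression sizes:
  R → 6
  S → 6
  (R ⋈[h=c] S) → 7
  σ[c>=3]((R ⋈[h=c] S)) → 6
  ρ[y/x](σ[c>=3]((R ⋈[h=c] S))) → 6
  T → 3
  ρ[u/y](T) → 3
  (ρ[y/x](σ[c>=3]((R ⋈[h=c] S))) ⋈[h=f] ρ[u/y](T)) → 4

== RESULT ==
h | y | c | v | f | u
3 | p | 3 | p | 3 | t
3 | p | 3 | p | 3 | t
3 | s | 3 | p | 3 | t
3 | s | 3 | p | 3 | t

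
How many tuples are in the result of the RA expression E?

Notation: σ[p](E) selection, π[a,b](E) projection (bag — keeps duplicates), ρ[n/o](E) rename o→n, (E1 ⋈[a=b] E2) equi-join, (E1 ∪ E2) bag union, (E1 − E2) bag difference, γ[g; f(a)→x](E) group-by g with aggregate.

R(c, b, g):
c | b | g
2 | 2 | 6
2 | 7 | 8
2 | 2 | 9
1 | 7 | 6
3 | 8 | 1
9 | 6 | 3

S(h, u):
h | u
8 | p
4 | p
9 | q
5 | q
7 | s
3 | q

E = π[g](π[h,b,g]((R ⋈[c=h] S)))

Per-node cardinality:
  R → 6
  S → 6
  (R ⋈[c=h] S) → 2
  π[h,b,g]((R ⋈[c=h] S)) → 2
  π[g](π[h,b,g]((R ⋈[c=h] S))) → 2

|E| = 2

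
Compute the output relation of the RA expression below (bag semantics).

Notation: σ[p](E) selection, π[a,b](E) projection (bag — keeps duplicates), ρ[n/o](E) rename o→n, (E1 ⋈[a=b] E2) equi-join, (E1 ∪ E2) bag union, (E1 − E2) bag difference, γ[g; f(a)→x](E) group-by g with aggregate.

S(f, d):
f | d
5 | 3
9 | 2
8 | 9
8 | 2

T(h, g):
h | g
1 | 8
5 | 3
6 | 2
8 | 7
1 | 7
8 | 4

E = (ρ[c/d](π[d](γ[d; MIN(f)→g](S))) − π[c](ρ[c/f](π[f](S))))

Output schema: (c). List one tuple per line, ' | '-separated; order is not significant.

Row counts bottom-up:
  S → 4
  γ[d; MIN(f)→g](S) → 3
  π[d](γ[d; MIN(f)→g](S)) → 3
  ρ[c/d](π[d](γ[d; MIN(f)→g](S))) → 3
  S → 4
  π[f](S) → 4
  ρ[c/f](π[f](S)) → 4
  π[c](ρ[c/f](π[f](S))) → 4
  (ρ[c/d](π[d](γ[d; MIN(f)→g](S))) − π[c](ρ[c/f](π[f](S)))) → 2

== RESULT ==
c
2
3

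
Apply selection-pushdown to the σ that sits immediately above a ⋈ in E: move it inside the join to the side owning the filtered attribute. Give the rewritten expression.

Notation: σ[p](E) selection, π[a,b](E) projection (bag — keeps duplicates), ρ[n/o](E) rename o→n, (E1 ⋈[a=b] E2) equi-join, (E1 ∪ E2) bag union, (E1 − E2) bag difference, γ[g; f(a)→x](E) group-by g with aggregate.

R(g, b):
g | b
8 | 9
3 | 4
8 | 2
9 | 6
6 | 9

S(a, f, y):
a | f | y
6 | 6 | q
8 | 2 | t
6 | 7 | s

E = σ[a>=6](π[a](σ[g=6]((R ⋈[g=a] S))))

σ filters on g, owned by the left side.
E' = σ[a>=6](π[a]((σ[g=6](R) ⋈[g=a] S)))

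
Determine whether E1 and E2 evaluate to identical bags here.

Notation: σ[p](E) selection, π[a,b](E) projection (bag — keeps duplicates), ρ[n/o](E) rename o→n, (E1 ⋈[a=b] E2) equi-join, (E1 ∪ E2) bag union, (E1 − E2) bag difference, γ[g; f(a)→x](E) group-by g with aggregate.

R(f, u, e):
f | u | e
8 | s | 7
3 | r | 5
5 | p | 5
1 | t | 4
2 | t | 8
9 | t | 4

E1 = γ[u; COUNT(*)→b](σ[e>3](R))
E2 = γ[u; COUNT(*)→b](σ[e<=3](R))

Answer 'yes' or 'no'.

E1 row counts bottom-up:
  R → 6
  σ[e>3](R) → 6
  γ[u; COUNT(*)→b](σ[e>3](R)) → 4
E2 row counts bottom-up:
  R → 6
  σ[e<=3](R) → 0
  γ[u; COUNT(*)→b](σ[e<=3](R)) → 0

E1 result:
u | b
p | 1
r | 1
s | 1
t | 3
E2 result:
u | b
(0 rows)
Witness: ('r', 1) appears 1× in E1 but 0× in E2.

no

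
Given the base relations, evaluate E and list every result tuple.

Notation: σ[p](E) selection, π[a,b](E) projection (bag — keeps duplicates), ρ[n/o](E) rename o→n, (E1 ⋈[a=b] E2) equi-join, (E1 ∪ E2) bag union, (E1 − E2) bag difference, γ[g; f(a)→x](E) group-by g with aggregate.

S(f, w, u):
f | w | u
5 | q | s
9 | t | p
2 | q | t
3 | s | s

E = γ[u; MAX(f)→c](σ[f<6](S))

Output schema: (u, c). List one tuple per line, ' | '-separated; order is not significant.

Subexpression sizes:
  S → 4
  σ[f<6](S) → 3
  γ[u; MAX(f)→c](σ[f<6](S)) → 2

== RESULT ==
u | c
s | 5
t | 2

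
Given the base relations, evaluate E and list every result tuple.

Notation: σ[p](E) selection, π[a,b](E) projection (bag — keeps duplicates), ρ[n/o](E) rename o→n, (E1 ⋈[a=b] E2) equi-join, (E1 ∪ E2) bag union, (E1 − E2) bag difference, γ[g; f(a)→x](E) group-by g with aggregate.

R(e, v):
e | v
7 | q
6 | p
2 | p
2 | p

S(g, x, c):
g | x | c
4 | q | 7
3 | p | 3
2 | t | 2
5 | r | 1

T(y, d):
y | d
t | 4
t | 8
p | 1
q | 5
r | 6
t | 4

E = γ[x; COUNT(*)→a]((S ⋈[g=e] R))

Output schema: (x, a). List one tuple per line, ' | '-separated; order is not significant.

Stepwise |·|:
  S → 4
  R → 4
  (S ⋈[g=e] R) → 2
  γ[x; COUNT(*)→a]((S ⋈[g=e] R)) → 1

== RESULT ==
x | a
t | 2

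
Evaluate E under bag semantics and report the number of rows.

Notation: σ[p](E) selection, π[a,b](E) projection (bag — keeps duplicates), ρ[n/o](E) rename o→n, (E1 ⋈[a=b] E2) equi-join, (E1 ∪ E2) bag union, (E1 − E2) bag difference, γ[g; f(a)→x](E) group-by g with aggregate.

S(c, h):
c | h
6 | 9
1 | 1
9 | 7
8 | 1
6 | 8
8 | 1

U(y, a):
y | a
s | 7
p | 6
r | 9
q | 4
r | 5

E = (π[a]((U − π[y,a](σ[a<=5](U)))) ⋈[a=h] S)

Stepwise |·|:
  U → 5
  U → 5
  σ[a<=5](U) → 2
  π[y,a](σ[a<=5](U)) → 2
  (U − π[y,a](σ[a<=5](U))) → 3
  π[a]((U − π[y,a](σ[a<=5](U)))) → 3
  S → 6
  (π[a]((U − π[y,a](σ[a<=5](U)))) ⋈[a=h] S) → 2

|E| = 2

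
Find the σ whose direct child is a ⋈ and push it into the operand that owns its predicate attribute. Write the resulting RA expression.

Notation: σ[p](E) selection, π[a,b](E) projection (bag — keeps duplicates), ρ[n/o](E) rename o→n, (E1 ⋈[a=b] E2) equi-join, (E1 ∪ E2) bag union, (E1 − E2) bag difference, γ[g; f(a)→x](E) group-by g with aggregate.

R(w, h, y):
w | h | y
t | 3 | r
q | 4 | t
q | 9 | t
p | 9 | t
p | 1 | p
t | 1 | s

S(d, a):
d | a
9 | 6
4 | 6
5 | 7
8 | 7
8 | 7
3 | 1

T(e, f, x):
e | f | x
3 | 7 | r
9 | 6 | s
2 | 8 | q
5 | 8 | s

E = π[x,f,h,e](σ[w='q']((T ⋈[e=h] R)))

σ filters on w, owned by the right side.
E' = π[x,f,h,e]((T ⋈[e=h] σ[w='q'](R)))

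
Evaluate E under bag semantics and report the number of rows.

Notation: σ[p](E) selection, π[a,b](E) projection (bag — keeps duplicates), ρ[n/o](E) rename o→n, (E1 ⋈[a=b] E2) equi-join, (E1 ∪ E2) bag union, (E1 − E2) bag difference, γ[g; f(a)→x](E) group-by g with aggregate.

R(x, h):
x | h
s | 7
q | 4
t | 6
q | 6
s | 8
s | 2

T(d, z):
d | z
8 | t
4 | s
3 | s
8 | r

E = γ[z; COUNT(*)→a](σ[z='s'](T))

Per-node cardinality:
  T → 4
  σ[z='s'](T) → 2
  γ[z; COUNT(*)→a](σ[z='s'](T)) → 1

|E| = 1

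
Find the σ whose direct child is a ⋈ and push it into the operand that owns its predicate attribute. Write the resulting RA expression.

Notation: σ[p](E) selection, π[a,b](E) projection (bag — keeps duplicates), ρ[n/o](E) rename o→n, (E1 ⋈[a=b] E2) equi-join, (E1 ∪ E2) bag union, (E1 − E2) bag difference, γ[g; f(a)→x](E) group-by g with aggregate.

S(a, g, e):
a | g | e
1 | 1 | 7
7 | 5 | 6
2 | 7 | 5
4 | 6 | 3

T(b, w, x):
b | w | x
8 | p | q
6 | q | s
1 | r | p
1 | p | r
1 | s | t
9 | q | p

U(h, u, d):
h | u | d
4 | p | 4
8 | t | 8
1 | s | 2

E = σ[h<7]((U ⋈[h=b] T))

σ filters on h, owned by the left side.
E' = (σ[h<7](U) ⋈[h=b] T)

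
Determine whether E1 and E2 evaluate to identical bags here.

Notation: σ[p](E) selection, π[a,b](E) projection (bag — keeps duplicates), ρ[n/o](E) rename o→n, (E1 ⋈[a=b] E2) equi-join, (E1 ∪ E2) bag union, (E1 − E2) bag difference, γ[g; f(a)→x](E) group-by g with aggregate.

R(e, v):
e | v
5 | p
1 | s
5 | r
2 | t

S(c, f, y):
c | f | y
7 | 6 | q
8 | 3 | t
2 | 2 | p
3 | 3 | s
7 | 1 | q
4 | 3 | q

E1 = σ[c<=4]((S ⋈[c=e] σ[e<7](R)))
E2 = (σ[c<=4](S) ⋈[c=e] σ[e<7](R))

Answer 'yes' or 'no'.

E1 stepwise |·|:
  S → 6
  R → 4
  σ[e<7](R) → 4
  (S ⋈[c=e] σ[e<7](R)) → 1
  σ[c<=4]((S ⋈[c=e] σ[e<7](R))) → 1
E2 stepwise |·|:
  S → 6
  σ[c<=4](S) → 3
  R → 4
  σ[e<7](R) → 4
  (σ[c<=4](S) ⋈[c=e] σ[e<7](R)) → 1

E1 and E2 produce the same multiset:
c | f | y | e | v
2 | 2 | p | 2 | t

yes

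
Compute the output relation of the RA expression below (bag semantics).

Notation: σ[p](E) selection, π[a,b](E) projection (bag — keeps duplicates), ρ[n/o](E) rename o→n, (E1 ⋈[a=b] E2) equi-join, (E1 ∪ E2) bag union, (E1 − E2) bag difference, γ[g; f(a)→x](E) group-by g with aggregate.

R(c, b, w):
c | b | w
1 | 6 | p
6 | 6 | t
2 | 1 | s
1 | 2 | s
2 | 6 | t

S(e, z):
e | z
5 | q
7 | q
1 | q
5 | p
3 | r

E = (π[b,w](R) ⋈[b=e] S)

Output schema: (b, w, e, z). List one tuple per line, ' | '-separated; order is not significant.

Row counts bottom-up:
  R → 5
  π[b,w](R) → 5
  S → 5
  (π[b,w](R) ⋈[b=e] S) → 1

== RESULT ==
b | w | e | z
1 | s | 1 | q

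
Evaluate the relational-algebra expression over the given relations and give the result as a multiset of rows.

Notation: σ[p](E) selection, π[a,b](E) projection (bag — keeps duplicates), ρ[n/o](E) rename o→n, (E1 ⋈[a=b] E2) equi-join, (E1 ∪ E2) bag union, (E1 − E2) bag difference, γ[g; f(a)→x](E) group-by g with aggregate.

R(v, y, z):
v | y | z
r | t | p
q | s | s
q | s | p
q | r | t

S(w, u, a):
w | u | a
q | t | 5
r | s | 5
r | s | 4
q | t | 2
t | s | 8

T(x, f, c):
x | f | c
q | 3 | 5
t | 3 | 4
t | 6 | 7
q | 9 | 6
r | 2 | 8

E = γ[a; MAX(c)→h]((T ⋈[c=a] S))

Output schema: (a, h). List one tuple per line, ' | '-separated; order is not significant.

Subexpression sizes:
  T → 5
  S → 5
  (T ⋈[c=a] S) → 4
  γ[a; MAX(c)→h]((T ⋈[c=a] S)) → 3

== RESULT ==
a | h
4 | 4
5 | 5
8 | 8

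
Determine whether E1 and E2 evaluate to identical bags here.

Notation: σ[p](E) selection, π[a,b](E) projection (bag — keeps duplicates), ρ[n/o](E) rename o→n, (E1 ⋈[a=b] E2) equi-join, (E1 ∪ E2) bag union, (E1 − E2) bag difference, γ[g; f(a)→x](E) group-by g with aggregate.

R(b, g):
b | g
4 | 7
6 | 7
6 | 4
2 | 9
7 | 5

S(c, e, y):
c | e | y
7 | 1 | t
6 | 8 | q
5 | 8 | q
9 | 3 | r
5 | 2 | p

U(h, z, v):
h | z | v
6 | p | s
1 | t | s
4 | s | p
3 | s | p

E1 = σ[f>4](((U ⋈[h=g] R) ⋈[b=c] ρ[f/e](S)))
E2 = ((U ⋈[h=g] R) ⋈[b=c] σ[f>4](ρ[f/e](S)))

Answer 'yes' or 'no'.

E1 per-node cardinality:
  U → 4
  R → 5
  (U ⋈[h=g] R) → 1
  S → 5
  ρ[f/e](S) → 5
  ((U ⋈[h=g] R) ⋈[b=c] ρ[f/e](S)) → 1
  σ[f>4](((U ⋈[h=g] R) ⋈[b=c] ρ[f/e](S))) → 1
E2 per-node cardinality:
  U → 4
  R → 5
  (U ⋈[h=g] R) → 1
  S → 5
  ρ[f/e](S) → 5
  σ[f>4](ρ[f/e](S)) → 2
  ((U ⋈[h=g] R) ⋈[b=c] σ[f>4](ρ[f/e](S))) → 1

E1 and E2 produce the same multiset:
h | z | v | b | g | c | f | y
4 | s | p | 6 | 4 | 6 | 8 | q

yes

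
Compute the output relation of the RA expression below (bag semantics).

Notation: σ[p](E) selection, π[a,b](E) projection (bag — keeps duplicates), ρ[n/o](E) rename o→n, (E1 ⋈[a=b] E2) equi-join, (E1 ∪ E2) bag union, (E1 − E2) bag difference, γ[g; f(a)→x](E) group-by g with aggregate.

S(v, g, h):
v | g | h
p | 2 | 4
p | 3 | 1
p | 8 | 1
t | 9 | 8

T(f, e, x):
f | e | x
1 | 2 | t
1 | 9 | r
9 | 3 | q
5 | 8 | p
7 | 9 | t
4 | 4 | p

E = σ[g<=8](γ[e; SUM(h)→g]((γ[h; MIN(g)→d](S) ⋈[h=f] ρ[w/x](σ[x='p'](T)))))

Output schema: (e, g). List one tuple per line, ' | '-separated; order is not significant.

Row counts bottom-up:
  S → 4
  γ[h; MIN(g)→d](S) → 3
  T → 6
  σ[x='p'](T) → 2
  ρ[w/x](σ[x='p'](T)) → 2
  (γ[h; MIN(g)→d](S) ⋈[h=f] ρ[w/x](σ[x='p'](T))) → 1
  γ[e; SUM(h)→g]((γ[h; MIN(g)→d](S) ⋈[h=f] ρ[w/x](σ[x='p'](T)))) → 1
  σ[g<=8](γ[e; SUM(h)→g]((γ[h; MIN(g)→d](S) ⋈[h=f] ρ[w/x](σ[x='p'](T))))) → 1

== RESULT ==
e | g
4 | 4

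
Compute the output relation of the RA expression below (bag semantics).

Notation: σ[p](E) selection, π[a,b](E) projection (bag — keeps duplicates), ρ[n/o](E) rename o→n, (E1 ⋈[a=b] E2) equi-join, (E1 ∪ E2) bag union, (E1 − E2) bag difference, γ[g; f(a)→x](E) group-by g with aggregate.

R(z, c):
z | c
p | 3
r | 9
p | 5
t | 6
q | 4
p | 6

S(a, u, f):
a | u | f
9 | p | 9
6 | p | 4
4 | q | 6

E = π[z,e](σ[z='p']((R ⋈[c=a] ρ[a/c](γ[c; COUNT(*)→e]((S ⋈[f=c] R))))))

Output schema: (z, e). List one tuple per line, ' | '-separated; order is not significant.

Subexpression sizes:
  R → 6
  S → 3
  R → 6
  (S ⋈[f=c] R) → 4
  γ[c; COUNT(*)→e]((S ⋈[f=c] R)) → 3
  ρ[a/c](γ[c; COUNT(*)→e]((S ⋈[f=c] R))) → 3
  (R ⋈[c=a] ρ[a/c](γ[c; COUNT(*)→e]((S ⋈[f=c] R)))) → 4
  σ[z='p']((R ⋈[c=a] ρ[a/c](γ[c; COUNT(*)→e]((S ⋈[f=c] R))))) → 1
  π[z,e](σ[z='p']((R ⋈[c=a] ρ[a/c](γ[c; COUNT(*)→e]((S ⋈[f=c] R)))))) → 1

== RESULT ==
z | e
p | 2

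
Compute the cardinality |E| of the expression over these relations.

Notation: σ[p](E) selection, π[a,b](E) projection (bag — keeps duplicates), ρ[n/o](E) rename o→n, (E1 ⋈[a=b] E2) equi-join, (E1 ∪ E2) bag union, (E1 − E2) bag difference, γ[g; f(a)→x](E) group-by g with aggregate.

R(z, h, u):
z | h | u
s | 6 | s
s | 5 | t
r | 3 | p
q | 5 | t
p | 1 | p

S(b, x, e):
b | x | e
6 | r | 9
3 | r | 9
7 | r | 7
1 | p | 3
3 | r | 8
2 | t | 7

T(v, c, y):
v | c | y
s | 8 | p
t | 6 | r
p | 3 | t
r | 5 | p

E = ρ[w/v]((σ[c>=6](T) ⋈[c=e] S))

Per-node cardinality:
  T → 4
  σ[c>=6](T) → 2
  S → 6
  (σ[c>=6](T) ⋈[c=e] S) → 1
  ρ[w/v]((σ[c>=6](T) ⋈[c=e] S)) → 1

|E| = 1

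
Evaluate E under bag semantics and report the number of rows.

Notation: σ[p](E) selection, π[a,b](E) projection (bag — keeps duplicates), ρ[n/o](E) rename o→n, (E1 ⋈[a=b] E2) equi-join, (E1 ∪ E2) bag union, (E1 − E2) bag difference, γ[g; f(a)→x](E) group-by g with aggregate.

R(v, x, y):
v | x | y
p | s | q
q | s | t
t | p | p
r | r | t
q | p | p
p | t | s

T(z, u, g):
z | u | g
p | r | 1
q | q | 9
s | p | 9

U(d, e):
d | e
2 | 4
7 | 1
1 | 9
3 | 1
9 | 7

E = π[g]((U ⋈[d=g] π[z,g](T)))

Subexpression sizes:
  U → 5
  T → 3
  π[z,g](T) → 3
  (U ⋈[d=g] π[z,g](T)) → 3
  π[g]((U ⋈[d=g] π[z,g](T))) → 3

|E| = 3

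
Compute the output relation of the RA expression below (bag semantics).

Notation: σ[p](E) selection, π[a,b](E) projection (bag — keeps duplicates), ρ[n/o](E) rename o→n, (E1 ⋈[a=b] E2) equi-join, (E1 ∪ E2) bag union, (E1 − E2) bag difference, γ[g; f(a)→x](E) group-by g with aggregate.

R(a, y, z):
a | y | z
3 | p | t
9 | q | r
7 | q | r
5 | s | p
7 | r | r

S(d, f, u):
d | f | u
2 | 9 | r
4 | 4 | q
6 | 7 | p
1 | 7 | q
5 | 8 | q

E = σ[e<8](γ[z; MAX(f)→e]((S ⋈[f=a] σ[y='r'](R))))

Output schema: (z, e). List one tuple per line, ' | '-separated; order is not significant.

Per-node cardinality:
  S → 5
  R → 5
  σ[y='r'](R) → 1
  (S ⋈[f=a] σ[y='r'](R)) → 2
  γ[z; MAX(f)→e]((S ⋈[f=a] σ[y='r'](R))) → 1
  σ[e<8](γ[z; MAX(f)→e]((S ⋈[f=a] σ[y='r'](R)))) → 1

== RESULT ==
z | e
r | 7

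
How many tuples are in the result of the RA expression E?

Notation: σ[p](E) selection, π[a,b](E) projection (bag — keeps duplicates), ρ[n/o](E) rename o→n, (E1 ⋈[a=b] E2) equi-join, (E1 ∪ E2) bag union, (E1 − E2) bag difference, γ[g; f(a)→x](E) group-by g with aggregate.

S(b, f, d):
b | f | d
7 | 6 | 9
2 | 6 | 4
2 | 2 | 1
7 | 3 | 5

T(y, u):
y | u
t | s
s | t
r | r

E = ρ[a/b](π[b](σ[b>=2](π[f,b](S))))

Stepwise |·|:
  S → 4
  π[f,b](S) → 4
  σ[b>=2](π[f,b](S)) → 4
  π[b](σ[b>=2](π[f,b](S))) → 4
  ρ[a/b](π[b](σ[b>=2](π[f,b](S)))) → 4

|E| = 4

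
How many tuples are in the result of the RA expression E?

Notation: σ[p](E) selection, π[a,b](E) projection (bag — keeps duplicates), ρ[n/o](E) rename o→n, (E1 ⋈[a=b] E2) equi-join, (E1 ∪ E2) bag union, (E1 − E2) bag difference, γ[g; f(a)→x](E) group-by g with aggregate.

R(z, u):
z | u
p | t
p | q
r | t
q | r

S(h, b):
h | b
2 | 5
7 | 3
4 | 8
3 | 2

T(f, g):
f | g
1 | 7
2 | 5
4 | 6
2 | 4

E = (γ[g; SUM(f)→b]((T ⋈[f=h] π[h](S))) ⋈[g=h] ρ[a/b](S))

Row counts bottom-up:
  T → 4
  S → 4
  π[h](S) → 4
  (T ⋈[f=h] π[h](S)) → 3
  γ[g; SUM(f)→b]((T ⋈[f=h] π[h](S))) → 3
  S → 4
  ρ[a/b](S) → 4
  (γ[g; SUM(f)→b]((T ⋈[f=h] π[h](S))) ⋈[g=h] ρ[a/b](S)) → 1

|E| = 1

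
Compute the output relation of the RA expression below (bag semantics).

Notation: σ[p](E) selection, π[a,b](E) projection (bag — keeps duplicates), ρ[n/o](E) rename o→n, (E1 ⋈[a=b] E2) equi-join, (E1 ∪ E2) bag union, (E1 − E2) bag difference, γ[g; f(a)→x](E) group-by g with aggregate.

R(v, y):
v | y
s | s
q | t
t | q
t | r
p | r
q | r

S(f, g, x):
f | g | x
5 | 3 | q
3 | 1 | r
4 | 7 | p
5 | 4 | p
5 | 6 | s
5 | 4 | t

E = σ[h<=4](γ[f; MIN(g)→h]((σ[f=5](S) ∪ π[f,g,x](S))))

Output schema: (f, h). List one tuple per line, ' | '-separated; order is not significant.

Per-node cardinality:
  S → 6
  σ[f=5](S) → 4
  S → 6
  π[f,g,x](S) → 6
  (σ[f=5](S) ∪ π[f,g,x](S)) → 10
  γ[f; MIN(g)→h]((σ[f=5](S) ∪ π[f,g,x](S))) → 3
  σ[h<=4](γ[f; MIN(g)→h]((σ[f=5](S) ∪ π[f,g,x](S)))) → 2

== RESULT ==
f | h
3 | 1
5 | 3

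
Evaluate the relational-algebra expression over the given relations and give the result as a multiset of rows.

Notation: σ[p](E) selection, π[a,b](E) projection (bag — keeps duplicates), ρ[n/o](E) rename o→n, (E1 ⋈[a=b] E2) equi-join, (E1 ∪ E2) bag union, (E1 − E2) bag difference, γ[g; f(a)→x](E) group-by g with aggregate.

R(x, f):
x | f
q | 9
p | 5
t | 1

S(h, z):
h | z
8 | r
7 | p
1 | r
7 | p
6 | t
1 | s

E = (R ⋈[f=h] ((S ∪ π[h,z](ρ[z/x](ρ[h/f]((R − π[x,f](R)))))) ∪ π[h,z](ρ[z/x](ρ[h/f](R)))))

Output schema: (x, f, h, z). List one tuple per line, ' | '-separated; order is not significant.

Stepwise |·|:
  R → 3
  S → 6
  R → 3
  R → 3
  π[x,f](R) → 3
  (R − π[x,f](R)) → 0
  ρ[h/f]((R − π[x,f](R))) → 0
  ρ[z/x](ρ[h/f]((R − π[x,f](R)))) → 0
  π[h,z](ρ[z/x](ρ[h/f]((R − π[x,f](R))))) → 0
  (S ∪ π[h,z](ρ[z/x](ρ[h/f]((R − π[x,f](R)))))) → 6
  R → 3
  ρ[h/f](R) → 3
  ρ[z/x](ρ[h/f](R)) → 3
  π[h,z](ρ[z/x](ρ[h/f](R))) → 3
  ((S ∪ π[h,z](ρ[z/x](ρ[h/f]((R − π[x,f](R)))))) ∪ π[h,z](ρ[z/x](ρ[h/f](R)))) → 9
  (R ⋈[f=h] ((S ∪ π[h,z](ρ[z/x](ρ[h/f]((R − π[x,f](R)))))) ∪ π[h,z](ρ[z/x](ρ[h/f](R))))) → 5

== RESULT ==
x | f | h | z
p | 5 | 5 | p
q | 9 | 9 | q
t | 1 | 1 | r
t | 1 | 1 | s
t | 1 | 1 | t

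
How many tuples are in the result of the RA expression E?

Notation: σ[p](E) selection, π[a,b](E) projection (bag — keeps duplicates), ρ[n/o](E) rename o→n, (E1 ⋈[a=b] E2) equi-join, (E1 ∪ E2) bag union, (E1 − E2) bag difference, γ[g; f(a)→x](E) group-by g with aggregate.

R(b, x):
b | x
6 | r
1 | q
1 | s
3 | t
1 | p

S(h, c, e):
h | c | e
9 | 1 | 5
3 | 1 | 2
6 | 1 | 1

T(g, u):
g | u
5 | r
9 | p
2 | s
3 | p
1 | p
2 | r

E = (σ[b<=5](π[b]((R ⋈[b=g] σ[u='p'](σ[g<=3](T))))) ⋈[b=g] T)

Subexpression sizes:
  R → 5
  T → 6
  σ[g<=3](T) → 4
  σ[u='p'](σ[g<=3](T)) → 2
  (R ⋈[b=g] σ[u='p'](σ[g<=3](T))) → 4
  π[b]((R ⋈[b=g] σ[u='p'](σ[g<=3](T)))) → 4
  σ[b<=5](π[b]((R ⋈[b=g] σ[u='p'](σ[g<=3](T))))) → 4
  T → 6
  (σ[b<=5](π[b]((R ⋈[b=g] σ[u='p'](σ[g<=3](T))))) ⋈[b=g] T) → 4

|E| = 4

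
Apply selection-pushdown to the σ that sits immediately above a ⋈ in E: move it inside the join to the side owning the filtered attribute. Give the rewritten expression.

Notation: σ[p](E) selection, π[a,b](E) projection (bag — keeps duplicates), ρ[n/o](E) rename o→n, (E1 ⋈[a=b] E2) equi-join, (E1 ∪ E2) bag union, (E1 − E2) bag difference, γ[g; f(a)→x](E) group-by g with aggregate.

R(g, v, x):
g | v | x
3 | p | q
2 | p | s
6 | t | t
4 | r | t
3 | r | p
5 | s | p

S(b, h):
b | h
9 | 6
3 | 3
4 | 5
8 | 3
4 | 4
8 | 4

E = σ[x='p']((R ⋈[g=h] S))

σ filters on x, owned by the left side.
E' = (σ[x='p'](R) ⋈[g=h] S)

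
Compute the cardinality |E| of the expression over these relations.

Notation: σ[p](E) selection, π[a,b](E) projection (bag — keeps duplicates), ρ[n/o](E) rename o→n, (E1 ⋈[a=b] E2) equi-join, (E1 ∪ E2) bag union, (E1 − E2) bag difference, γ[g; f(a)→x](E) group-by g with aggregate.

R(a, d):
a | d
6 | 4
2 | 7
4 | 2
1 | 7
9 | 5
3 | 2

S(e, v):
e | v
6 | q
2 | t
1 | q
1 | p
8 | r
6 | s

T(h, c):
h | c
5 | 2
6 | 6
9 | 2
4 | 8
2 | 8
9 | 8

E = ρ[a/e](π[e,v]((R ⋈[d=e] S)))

Row counts bottom-up:
  R → 6
  S → 6
  (R ⋈[d=e] S) → 2
  π[e,v]((R ⋈[d=e] S)) → 2
  ρ[a/e](π[e,v]((R ⋈[d=e] S))) → 2

|E| = 2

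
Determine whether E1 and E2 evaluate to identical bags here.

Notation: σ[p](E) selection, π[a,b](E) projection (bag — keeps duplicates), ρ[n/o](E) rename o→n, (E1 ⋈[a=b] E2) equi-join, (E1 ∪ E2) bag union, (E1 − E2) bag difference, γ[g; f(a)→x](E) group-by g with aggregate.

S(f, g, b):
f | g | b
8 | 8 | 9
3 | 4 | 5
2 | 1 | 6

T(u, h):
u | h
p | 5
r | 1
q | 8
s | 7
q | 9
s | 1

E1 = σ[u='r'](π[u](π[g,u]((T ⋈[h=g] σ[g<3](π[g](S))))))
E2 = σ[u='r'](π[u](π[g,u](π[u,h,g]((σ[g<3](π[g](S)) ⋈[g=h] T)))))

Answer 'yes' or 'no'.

E1 per-node cardinality:
  T → 6
  S → 3
  π[g](S) → 3
  σ[g<3](π[g](S)) → 1
  (T ⋈[h=g] σ[g<3](π[g](S))) → 2
  π[g,u]((T ⋈[h=g] σ[g<3](π[g](S)))) → 2
  π[u](π[g,u]((T ⋈[h=g] σ[g<3](π[g](S))))) → 2
  σ[u='r'](π[u](π[g,u]((T ⋈[h=g] σ[g<3](π[g](S)))))) → 1
E2 per-node cardinality:
  S → 3
  π[g](S) → 3
  σ[g<3](π[g](S)) → 1
  T → 6
  (σ[g<3](π[g](S)) ⋈[g=h] T) → 2
  π[u,h,g]((σ[g<3](π[g](S)) ⋈[g=h] T)) → 2
  π[g,u](π[u,h,g]((σ[g<3](π[g](S)) ⋈[g=h] T))) → 2
  π[u](π[g,u](π[u,h,g]((σ[g<3](π[g](S)) ⋈[g=h] T)))) → 2
  σ[u='r'](π[u](π[g,u](π[u,h,g]((σ[g<3](π[g](S)) ⋈[g=h] T))))) → 1

E1 and E2 produce the same multiset:
u
r

yes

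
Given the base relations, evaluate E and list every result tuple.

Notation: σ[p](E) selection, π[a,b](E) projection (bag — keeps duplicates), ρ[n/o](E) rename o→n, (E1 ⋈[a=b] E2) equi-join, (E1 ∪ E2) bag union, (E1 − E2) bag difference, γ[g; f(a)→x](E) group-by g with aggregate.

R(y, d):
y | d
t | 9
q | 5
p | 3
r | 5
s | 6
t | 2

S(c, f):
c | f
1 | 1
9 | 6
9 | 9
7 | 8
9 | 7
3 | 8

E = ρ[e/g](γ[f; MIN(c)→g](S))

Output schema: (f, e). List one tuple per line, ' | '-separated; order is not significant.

Subexpression sizes:
  S → 6
  γ[f; MIN(c)→g](S) → 5
  ρ[e/g](γ[f; MIN(c)→g](S)) → 5

== RESULT ==
f | e
1 | 1
6 | 9
7 | 9
8 | 3
9 | 9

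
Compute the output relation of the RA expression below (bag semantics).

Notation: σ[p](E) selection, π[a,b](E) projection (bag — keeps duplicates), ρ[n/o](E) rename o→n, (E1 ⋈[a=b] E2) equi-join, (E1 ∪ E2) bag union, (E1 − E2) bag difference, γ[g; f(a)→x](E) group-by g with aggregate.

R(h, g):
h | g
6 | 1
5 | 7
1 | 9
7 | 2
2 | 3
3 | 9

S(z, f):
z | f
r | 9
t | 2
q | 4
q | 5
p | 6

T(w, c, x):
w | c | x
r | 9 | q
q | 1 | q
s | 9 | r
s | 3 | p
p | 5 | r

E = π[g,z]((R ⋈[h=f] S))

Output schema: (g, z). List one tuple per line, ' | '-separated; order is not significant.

Row counts bottom-up:
  R → 6
  S → 5
  (R ⋈[h=f] S) → 3
  π[g,z]((R ⋈[h=f] S)) → 3

== RESULT ==
g | z
1 | p
3 | t
7 | q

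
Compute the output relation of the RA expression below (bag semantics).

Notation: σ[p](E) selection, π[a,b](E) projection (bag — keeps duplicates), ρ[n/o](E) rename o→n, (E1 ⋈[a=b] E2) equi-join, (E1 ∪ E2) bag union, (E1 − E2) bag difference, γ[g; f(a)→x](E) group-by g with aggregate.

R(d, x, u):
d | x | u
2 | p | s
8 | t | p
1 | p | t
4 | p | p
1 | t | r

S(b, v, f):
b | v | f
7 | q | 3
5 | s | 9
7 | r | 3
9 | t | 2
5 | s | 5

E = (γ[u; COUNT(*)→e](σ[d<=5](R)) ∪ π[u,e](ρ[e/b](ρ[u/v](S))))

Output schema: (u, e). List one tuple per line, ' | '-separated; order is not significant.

Row counts bottom-up:
  R → 5
  σ[d<=5](R) → 4
  γ[u; COUNT(*)→e](σ[d<=5](R)) → 4
  S → 5
  ρ[u/v](S) → 5
  ρ[e/b](ρ[u/v](S)) → 5
  π[u,e](ρ[e/b](ρ[u/v](S))) → 5
  (γ[u; COUNT(*)→e](σ[d<=5](R)) ∪ π[u,e](ρ[e/b](ρ[u/v](S)))) → 9

== RESULT ==
u | e
p | 1
q | 7
r | 1
r | 7
s | 1
s | 5
s | 5
t | 1
t | 9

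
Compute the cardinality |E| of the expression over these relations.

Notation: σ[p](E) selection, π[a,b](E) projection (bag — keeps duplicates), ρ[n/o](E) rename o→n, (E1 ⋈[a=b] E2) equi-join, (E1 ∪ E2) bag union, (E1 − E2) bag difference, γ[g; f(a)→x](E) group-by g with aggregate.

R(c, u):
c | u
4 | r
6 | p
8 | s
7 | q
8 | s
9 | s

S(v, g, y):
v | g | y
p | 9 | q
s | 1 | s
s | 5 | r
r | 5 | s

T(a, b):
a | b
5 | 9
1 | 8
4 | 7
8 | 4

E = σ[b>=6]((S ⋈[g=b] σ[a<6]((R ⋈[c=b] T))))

Stepwise |·|:
  S → 4
  R → 6
  T → 4
  (R ⋈[c=b] T) → 5
  σ[a<6]((R ⋈[c=b] T)) → 4
  (S ⋈[g=b] σ[a<6]((R ⋈[c=b] T))) → 1
  σ[b>=6]((S ⋈[g=b] σ[a<6]((R ⋈[c=b] T)))) → 1

|E| = 1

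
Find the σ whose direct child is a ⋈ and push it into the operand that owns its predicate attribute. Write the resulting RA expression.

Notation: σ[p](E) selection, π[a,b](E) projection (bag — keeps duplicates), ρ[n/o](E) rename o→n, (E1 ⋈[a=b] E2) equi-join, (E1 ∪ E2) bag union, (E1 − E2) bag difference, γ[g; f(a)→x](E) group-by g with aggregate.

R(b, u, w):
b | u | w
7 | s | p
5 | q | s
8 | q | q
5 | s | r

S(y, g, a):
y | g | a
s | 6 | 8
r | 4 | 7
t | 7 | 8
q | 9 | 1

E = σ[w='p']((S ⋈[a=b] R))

σ filters on w, owned by the right side.
E' = (S ⋈[a=b] σ[w='p'](R))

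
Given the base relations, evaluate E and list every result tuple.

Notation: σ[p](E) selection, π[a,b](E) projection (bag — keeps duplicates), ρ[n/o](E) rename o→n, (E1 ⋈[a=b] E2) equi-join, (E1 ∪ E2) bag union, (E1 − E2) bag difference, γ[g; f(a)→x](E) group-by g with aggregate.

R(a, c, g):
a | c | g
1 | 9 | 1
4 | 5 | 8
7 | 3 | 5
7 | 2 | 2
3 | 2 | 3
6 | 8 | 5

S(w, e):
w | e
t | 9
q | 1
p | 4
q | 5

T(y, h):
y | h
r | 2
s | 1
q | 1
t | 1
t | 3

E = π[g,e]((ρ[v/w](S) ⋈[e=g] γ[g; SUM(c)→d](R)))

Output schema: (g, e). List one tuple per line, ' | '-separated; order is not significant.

Per-node cardinality:
  S → 4
  ρ[v/w](S) → 4
  R → 6
  γ[g; SUM(c)→d](R) → 5
  (ρ[v/w](S) ⋈[e=g] γ[g; SUM(c)→d](R)) → 2
  π[g,e]((ρ[v/w](S) ⋈[e=g] γ[g; SUM(c)→d](R))) → 2

== RESULT ==
g | e
1 | 1
5 | 5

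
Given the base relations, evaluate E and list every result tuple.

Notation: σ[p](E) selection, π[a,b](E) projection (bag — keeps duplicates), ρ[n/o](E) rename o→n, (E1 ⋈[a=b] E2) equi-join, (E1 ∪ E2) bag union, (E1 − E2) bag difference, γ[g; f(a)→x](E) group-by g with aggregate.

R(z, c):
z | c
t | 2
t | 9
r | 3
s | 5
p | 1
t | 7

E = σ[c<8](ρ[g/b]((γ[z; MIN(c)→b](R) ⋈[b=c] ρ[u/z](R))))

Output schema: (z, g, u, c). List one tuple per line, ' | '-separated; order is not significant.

Subexpression sizes:
  R → 6
  γ[z; MIN(c)→b](R) → 4
  R → 6
  ρ[u/z](R) → 6
  (γ[z; MIN(c)→b](R) ⋈[b=c] ρ[u/z](R)) → 4
  ρ[g/b]((γ[z; MIN(c)→b](R) ⋈[b=c] ρ[u/z](R))) → 4
  σ[c<8](ρ[g/b]((γ[z; MIN(c)→b](R) ⋈[b=c] ρ[u/z](R)))) → 4

== RESULT ==
z | g | u | c
p | 1 | p | 1
r | 3 | r | 3
s | 5 | s | 5
t | 2 | t | 2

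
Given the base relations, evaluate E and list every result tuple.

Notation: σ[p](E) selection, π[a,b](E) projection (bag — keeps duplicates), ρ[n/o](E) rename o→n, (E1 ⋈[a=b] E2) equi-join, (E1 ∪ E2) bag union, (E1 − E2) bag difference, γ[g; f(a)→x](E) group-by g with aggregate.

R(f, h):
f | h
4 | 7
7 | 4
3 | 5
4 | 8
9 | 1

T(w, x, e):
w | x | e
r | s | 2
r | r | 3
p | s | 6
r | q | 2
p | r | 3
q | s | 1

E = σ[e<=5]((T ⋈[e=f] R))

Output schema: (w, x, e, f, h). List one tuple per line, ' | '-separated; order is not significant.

Subexpression sizes:
  T → 6
  R → 5
  (T ⋈[e=f] R) → 2
  σ[e<=5]((T ⋈[e=f] R)) → 2

== RESULT ==
w | x | e | f | h
p | r | 3 | 3 | 5
r | r | 3 | 3 | 5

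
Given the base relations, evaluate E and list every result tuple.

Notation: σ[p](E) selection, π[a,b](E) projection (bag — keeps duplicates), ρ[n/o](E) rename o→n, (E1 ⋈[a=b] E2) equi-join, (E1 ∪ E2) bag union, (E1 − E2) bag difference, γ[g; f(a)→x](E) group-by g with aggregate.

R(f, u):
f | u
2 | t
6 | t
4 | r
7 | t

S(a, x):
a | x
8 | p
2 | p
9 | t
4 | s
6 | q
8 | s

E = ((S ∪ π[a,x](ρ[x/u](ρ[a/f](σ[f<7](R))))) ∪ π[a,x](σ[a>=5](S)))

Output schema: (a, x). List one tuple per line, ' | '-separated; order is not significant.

Per-node cardinality:
  S → 6
  R → 4
  σ[f<7](R) → 3
  ρ[a/f](σ[f<7](R)) → 3
  ρ[x/u](ρ[a/f](σ[f<7](R))) → 3
  π[a,x](ρ[x/u](ρ[a/f](σ[f<7](R)))) → 3
  (S ∪ π[a,x](ρ[x/u](ρ[a/f](σ[f<7](R))))) → 9
  S → 6
  σ[a>=5](S) → 4
  π[a,x](σ[a>=5](S)) → 4
  ((S ∪ π[a,x](ρ[x/u](ρ[a/f](σ[f<7](R))))) ∪ π[a,x](σ[a>=5](S))) → 13

== RESULT ==
a | x
2 | p
2 | t
4 | r
4 | s
6 | q
6 | q
6 | t
8 | p
8 | p
8 | s
8 | s
9 | t
9 | t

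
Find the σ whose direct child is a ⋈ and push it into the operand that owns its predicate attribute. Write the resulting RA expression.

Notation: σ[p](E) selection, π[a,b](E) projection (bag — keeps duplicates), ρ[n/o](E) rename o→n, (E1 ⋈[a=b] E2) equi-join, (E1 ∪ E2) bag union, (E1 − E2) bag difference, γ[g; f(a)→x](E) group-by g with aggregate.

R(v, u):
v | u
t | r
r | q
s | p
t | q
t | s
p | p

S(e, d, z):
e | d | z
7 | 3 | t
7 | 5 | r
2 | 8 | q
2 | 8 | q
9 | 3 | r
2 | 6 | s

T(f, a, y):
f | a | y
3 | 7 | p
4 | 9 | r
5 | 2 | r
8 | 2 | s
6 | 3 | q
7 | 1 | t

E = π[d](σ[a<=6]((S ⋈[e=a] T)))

σ filters on a, owned by the right side.
E' = π[d]((S ⋈[e=a] σ[a<=6](T)))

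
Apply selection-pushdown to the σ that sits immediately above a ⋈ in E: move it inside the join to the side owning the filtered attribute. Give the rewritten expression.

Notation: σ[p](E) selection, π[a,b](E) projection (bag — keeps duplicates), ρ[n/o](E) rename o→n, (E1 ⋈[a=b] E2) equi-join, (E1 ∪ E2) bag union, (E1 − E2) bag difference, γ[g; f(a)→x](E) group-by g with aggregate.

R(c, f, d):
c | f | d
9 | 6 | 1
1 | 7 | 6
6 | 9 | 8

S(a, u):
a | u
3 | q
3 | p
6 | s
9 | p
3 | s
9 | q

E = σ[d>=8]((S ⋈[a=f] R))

σ filters on d, owned by the right side.
E' = (S ⋈[a=f] σ[d>=8](R))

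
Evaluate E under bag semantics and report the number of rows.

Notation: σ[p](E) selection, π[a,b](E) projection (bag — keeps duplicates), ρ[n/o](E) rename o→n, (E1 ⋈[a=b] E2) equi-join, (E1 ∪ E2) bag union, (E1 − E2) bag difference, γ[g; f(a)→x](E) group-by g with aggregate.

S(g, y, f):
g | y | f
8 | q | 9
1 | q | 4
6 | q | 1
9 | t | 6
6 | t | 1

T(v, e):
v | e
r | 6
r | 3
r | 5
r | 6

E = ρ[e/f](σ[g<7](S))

Row counts bottom-up:
  S → 5
  σ[g<7](S) → 3
  ρ[e/f](σ[g<7](S)) → 3

|E| = 3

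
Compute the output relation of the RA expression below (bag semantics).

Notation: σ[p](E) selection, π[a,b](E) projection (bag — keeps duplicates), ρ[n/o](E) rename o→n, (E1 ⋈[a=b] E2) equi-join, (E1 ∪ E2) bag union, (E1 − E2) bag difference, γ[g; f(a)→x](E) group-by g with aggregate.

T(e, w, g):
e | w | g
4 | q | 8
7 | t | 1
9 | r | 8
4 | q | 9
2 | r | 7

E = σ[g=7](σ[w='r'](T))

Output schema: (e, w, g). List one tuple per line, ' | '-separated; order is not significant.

Stepwise |·|:
  T → 5
  σ[w='r'](T) → 2
  σ[g=7](σ[w='r'](T)) → 1

== RESULT ==
e | w | g
2 | r | 7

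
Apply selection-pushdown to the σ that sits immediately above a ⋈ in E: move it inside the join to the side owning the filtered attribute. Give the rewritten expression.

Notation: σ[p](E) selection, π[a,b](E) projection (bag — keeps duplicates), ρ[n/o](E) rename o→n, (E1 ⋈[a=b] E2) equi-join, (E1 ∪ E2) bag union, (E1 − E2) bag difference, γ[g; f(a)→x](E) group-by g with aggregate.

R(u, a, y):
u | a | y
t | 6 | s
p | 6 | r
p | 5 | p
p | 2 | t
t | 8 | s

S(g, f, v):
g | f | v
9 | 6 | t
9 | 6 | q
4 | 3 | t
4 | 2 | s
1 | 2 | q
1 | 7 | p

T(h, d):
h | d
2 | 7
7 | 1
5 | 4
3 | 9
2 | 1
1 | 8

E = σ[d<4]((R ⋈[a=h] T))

σ filters on d, owned by the right side.
E' = (R ⋈[a=h] σ[d<4](T))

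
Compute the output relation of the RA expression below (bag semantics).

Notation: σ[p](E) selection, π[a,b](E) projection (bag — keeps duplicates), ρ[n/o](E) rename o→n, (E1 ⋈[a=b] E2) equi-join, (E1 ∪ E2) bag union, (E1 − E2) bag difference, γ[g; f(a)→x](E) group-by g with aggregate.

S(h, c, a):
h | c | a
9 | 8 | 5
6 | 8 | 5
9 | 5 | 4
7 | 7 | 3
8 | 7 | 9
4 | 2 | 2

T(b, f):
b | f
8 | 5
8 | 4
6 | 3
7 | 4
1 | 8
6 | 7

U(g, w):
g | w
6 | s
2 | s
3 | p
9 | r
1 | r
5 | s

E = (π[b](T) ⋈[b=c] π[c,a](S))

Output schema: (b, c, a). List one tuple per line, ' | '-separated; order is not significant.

Subexpression sizes:
  T → 6
  π[b](T) → 6
  S → 6
  π[c,a](S) → 6
  (π[b](T) ⋈[b=c] π[c,a](S)) → 6

== RESULT ==
b | c | a
7 | 7 | 3
7 | 7 | 9
8 | 8 | 5
8 | 8 | 5
8 | 8 | 5
8 | 8 | 5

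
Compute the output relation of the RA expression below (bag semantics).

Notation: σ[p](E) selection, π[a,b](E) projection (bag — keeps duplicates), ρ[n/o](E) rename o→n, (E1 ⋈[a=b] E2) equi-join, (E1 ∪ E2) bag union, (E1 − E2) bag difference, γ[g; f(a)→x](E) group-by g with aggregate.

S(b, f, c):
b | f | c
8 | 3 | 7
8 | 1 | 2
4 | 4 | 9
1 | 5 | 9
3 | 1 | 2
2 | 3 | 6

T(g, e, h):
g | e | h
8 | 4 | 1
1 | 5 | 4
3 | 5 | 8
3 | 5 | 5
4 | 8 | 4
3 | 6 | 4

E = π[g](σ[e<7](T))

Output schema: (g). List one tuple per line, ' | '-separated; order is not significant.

Subexpression sizes:
  T → 6
  σ[e<7](T) → 5
  π[g](σ[e<7](T)) → 5

== RESULT ==
g
1
3
3
3
8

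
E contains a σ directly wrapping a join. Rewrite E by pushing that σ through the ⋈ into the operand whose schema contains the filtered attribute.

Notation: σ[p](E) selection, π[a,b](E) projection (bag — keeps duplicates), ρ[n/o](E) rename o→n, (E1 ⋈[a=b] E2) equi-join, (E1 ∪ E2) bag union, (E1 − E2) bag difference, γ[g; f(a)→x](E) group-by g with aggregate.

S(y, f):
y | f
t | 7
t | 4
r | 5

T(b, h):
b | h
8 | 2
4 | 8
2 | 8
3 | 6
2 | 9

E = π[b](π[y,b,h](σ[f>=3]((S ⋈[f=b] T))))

σ filters on f, owned by the left side.
E' = π[b](π[y,b,h]((σ[f>=3](S) ⋈[f=b] T)))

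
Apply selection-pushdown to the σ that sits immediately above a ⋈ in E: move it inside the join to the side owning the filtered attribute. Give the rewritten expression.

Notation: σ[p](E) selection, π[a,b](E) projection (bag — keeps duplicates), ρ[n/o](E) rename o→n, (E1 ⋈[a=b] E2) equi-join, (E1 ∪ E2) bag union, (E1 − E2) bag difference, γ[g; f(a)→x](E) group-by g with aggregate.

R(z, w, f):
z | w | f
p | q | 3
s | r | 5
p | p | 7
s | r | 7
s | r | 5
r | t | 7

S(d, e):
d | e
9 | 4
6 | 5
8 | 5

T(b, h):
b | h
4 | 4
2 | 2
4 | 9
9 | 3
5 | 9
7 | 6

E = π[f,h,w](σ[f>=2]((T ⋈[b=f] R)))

σ filters on f, owned by the right side.
E' = π[f,h,w]((T ⋈[b=f] σ[f>=2](R)))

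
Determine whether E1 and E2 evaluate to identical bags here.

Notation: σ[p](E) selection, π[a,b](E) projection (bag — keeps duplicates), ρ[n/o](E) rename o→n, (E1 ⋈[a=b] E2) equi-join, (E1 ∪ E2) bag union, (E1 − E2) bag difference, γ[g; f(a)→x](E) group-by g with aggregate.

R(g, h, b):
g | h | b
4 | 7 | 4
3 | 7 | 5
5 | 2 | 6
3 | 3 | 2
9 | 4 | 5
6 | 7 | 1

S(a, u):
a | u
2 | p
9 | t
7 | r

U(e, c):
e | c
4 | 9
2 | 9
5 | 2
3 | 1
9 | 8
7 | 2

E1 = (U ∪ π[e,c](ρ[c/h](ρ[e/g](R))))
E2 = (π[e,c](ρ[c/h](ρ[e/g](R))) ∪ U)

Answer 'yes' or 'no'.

E1 per-node cardinality:
  U → 6
  R → 6
  ρ[e/g](R) → 6
  ρ[c/h](ρ[e/g](R)) → 6
  π[e,c](ρ[c/h](ρ[e/g](R))) → 6
  (U ∪ π[e,c](ρ[c/h](ρ[e/g](R)))) → 12
E2 per-node cardinality:
  R → 6
  ρ[e/g](R) → 6
  ρ[c/h](ρ[e/g](R)) → 6
  π[e,c](ρ[c/h](ρ[e/g](R))) → 6
  U → 6
  (π[e,c](ρ[c/h](ρ[e/g](R))) ∪ U) → 12

E1 and E2 produce the same multiset:
e | c
2 | 9
3 | 1
3 | 3
3 | 7
4 | 7
4 | 9
5 | 2
5 | 2
6 | 7
7 | 2
9 | 4
9 | 8

yes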